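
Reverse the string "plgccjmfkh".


Input: plgccjmfkh
Reading characters right to left:
  Position 9: 'h'
  Position 8: 'k'
  Position 7: 'f'
  Position 6: 'm'
  Position 5: 'j'
  Position 4: 'c'
  Position 3: 'c'
  Position 2: 'g'
  Position 1: 'l'
  Position 0: 'p'
Reversed: hkfmjccglp

hkfmjccglp


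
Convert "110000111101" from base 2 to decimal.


Input: "110000111101" in base 2
Positional expansion:
  Digit '1' (value 1) x 2^11 = 2048
  Digit '1' (value 1) x 2^10 = 1024
  Digit '0' (value 0) x 2^9 = 0
  Digit '0' (value 0) x 2^8 = 0
  Digit '0' (value 0) x 2^7 = 0
  Digit '0' (value 0) x 2^6 = 0
  Digit '1' (value 1) x 2^5 = 32
  Digit '1' (value 1) x 2^4 = 16
  Digit '1' (value 1) x 2^3 = 8
  Digit '1' (value 1) x 2^2 = 4
  Digit '0' (value 0) x 2^1 = 0
  Digit '1' (value 1) x 2^0 = 1
Sum = 3133

3133


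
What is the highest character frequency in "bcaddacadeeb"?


Input: bcaddacadeeb
Character counts:
  'a': 3
  'b': 2
  'c': 2
  'd': 3
  'e': 2
Maximum frequency: 3

3


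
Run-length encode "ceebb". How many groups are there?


Input: ceebb
Scanning for consecutive runs:
  Group 1: 'c' x 1 (positions 0-0)
  Group 2: 'e' x 2 (positions 1-2)
  Group 3: 'b' x 2 (positions 3-4)
Total groups: 3

3


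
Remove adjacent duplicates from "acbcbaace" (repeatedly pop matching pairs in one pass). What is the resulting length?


Input: acbcbaace
Stack-based adjacent duplicate removal:
  Read 'a': push. Stack: a
  Read 'c': push. Stack: ac
  Read 'b': push. Stack: acb
  Read 'c': push. Stack: acbc
  Read 'b': push. Stack: acbcb
  Read 'a': push. Stack: acbcba
  Read 'a': matches stack top 'a' => pop. Stack: acbcb
  Read 'c': push. Stack: acbcbc
  Read 'e': push. Stack: acbcbce
Final stack: "acbcbce" (length 7)

7


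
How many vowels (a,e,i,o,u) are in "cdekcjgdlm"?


Input: cdekcjgdlm
Checking each character:
  'c' at position 0: consonant
  'd' at position 1: consonant
  'e' at position 2: vowel (running total: 1)
  'k' at position 3: consonant
  'c' at position 4: consonant
  'j' at position 5: consonant
  'g' at position 6: consonant
  'd' at position 7: consonant
  'l' at position 8: consonant
  'm' at position 9: consonant
Total vowels: 1

1


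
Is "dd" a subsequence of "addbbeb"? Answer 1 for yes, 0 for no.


Check if "dd" is a subsequence of "addbbeb"
Greedy scan:
  Position 0 ('a'): no match needed
  Position 1 ('d'): matches sub[0] = 'd'
  Position 2 ('d'): matches sub[1] = 'd'
  Position 3 ('b'): no match needed
  Position 4 ('b'): no match needed
  Position 5 ('e'): no match needed
  Position 6 ('b'): no match needed
All 2 characters matched => is a subsequence

1


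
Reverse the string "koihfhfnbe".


Input: koihfhfnbe
Reading characters right to left:
  Position 9: 'e'
  Position 8: 'b'
  Position 7: 'n'
  Position 6: 'f'
  Position 5: 'h'
  Position 4: 'f'
  Position 3: 'h'
  Position 2: 'i'
  Position 1: 'o'
  Position 0: 'k'
Reversed: ebnfhfhiok

ebnfhfhiok


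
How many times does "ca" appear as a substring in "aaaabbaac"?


Searching for "ca" in "aaaabbaac"
Scanning each position:
  Position 0: "aa" => no
  Position 1: "aa" => no
  Position 2: "aa" => no
  Position 3: "ab" => no
  Position 4: "bb" => no
  Position 5: "ba" => no
  Position 6: "aa" => no
  Position 7: "ac" => no
Total occurrences: 0

0


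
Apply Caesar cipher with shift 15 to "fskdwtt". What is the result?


Caesar cipher: shift "fskdwtt" by 15
  'f' (pos 5) + 15 = pos 20 = 'u'
  's' (pos 18) + 15 = pos 7 = 'h'
  'k' (pos 10) + 15 = pos 25 = 'z'
  'd' (pos 3) + 15 = pos 18 = 's'
  'w' (pos 22) + 15 = pos 11 = 'l'
  't' (pos 19) + 15 = pos 8 = 'i'
  't' (pos 19) + 15 = pos 8 = 'i'
Result: uhzslii

uhzslii


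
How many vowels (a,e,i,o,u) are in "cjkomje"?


Input: cjkomje
Checking each character:
  'c' at position 0: consonant
  'j' at position 1: consonant
  'k' at position 2: consonant
  'o' at position 3: vowel (running total: 1)
  'm' at position 4: consonant
  'j' at position 5: consonant
  'e' at position 6: vowel (running total: 2)
Total vowels: 2

2


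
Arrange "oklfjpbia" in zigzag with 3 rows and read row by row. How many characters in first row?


Zigzag "oklfjpbia" into 3 rows:
Placing characters:
  'o' => row 0
  'k' => row 1
  'l' => row 2
  'f' => row 1
  'j' => row 0
  'p' => row 1
  'b' => row 2
  'i' => row 1
  'a' => row 0
Rows:
  Row 0: "oja"
  Row 1: "kfpi"
  Row 2: "lb"
First row length: 3

3


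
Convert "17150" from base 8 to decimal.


Input: "17150" in base 8
Positional expansion:
  Digit '1' (value 1) x 8^4 = 4096
  Digit '7' (value 7) x 8^3 = 3584
  Digit '1' (value 1) x 8^2 = 64
  Digit '5' (value 5) x 8^1 = 40
  Digit '0' (value 0) x 8^0 = 0
Sum = 7784

7784


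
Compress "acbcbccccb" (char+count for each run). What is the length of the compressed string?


Input: acbcbccccb
Runs:
  'a' x 1 => "a1"
  'c' x 1 => "c1"
  'b' x 1 => "b1"
  'c' x 1 => "c1"
  'b' x 1 => "b1"
  'c' x 4 => "c4"
  'b' x 1 => "b1"
Compressed: "a1c1b1c1b1c4b1"
Compressed length: 14

14


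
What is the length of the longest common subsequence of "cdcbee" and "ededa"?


LCS of "cdcbee" and "ededa"
DP table:
           e    d    e    d    a
      0    0    0    0    0    0
  c   0    0    0    0    0    0
  d   0    0    1    1    1    1
  c   0    0    1    1    1    1
  b   0    0    1    1    1    1
  e   0    1    1    2    2    2
  e   0    1    1    2    2    2
LCS length = dp[6][5] = 2

2


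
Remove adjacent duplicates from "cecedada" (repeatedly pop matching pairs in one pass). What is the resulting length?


Input: cecedada
Stack-based adjacent duplicate removal:
  Read 'c': push. Stack: c
  Read 'e': push. Stack: ce
  Read 'c': push. Stack: cec
  Read 'e': push. Stack: cece
  Read 'd': push. Stack: ceced
  Read 'a': push. Stack: ceceda
  Read 'd': push. Stack: cecedad
  Read 'a': push. Stack: cecedada
Final stack: "cecedada" (length 8)

8


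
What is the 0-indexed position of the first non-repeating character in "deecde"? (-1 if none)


Input: deecde
Character frequencies:
  'c': 1
  'd': 2
  'e': 3
Scanning left to right for freq == 1:
  Position 0 ('d'): freq=2, skip
  Position 1 ('e'): freq=3, skip
  Position 2 ('e'): freq=3, skip
  Position 3 ('c'): unique! => answer = 3

3


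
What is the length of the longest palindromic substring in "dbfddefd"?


Input: "dbfddefd"
Checking substrings for palindromes:
  [3:5] "dd" (len 2) => palindrome
Longest palindromic substring: "dd" with length 2

2


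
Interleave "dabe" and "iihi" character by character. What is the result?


Interleaving "dabe" and "iihi":
  Position 0: 'd' from first, 'i' from second => "di"
  Position 1: 'a' from first, 'i' from second => "ai"
  Position 2: 'b' from first, 'h' from second => "bh"
  Position 3: 'e' from first, 'i' from second => "ei"
Result: diaibhei

diaibhei


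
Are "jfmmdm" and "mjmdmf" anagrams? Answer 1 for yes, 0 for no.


Strings: "jfmmdm", "mjmdmf"
Sorted first:  dfjmmm
Sorted second: dfjmmm
Sorted forms match => anagrams

1


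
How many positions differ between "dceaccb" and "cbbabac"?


Comparing "dceaccb" and "cbbabac" position by position:
  Position 0: 'd' vs 'c' => DIFFER
  Position 1: 'c' vs 'b' => DIFFER
  Position 2: 'e' vs 'b' => DIFFER
  Position 3: 'a' vs 'a' => same
  Position 4: 'c' vs 'b' => DIFFER
  Position 5: 'c' vs 'a' => DIFFER
  Position 6: 'b' vs 'c' => DIFFER
Positions that differ: 6

6


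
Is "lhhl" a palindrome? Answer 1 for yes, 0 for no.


Input: lhhl
Reversed: lhhl
  Compare pos 0 ('l') with pos 3 ('l'): match
  Compare pos 1 ('h') with pos 2 ('h'): match
Result: palindrome

1


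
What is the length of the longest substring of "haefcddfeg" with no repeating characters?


Input: "haefcddfeg"
Sliding window (track last position of each char):
  Position 0 ('h'): window [0,0] length 1 -- new best
  Position 1 ('a'): window [0,1] length 2 -- new best
  Position 2 ('e'): window [0,2] length 3 -- new best
  Position 3 ('f'): window [0,3] length 4 -- new best
  Position 4 ('c'): window [0,4] length 5 -- new best
  Position 5 ('d'): window [0,5] length 6 -- new best
  Position 6 ('d'): repeat (last at 5), move window start to 6
  Position 6 ('d'): window [6,6] length 1
  Position 7 ('f'): window [6,7] length 2
  Position 8 ('e'): window [6,8] length 3
  Position 9 ('g'): window [6,9] length 4
Longest substring with no repeats: "haefcd" with length 6

6


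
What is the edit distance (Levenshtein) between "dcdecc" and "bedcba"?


Computing edit distance: "dcdecc" -> "bedcba"
DP table:
           b    e    d    c    b    a
      0    1    2    3    4    5    6
  d   1    1    2    2    3    4    5
  c   2    2    2    3    2    3    4
  d   3    3    3    2    3    3    4
  e   4    4    3    3    3    4    4
  c   5    5    4    4    3    4    5
  c   6    6    5    5    4    4    5
Edit distance = dp[6][6] = 5

5


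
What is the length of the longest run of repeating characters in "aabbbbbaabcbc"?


Input: "aabbbbbaabcbc"
Scanning for longest run:
  Position 1 ('a'): continues run of 'a', length=2
  Position 2 ('b'): new char, reset run to 1
  Position 3 ('b'): continues run of 'b', length=2
  Position 4 ('b'): continues run of 'b', length=3
  Position 5 ('b'): continues run of 'b', length=4
  Position 6 ('b'): continues run of 'b', length=5
  Position 7 ('a'): new char, reset run to 1
  Position 8 ('a'): continues run of 'a', length=2
  Position 9 ('b'): new char, reset run to 1
  Position 10 ('c'): new char, reset run to 1
  Position 11 ('b'): new char, reset run to 1
  Position 12 ('c'): new char, reset run to 1
Longest run: 'b' with length 5

5


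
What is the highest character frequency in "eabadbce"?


Input: eabadbce
Character counts:
  'a': 2
  'b': 2
  'c': 1
  'd': 1
  'e': 2
Maximum frequency: 2

2


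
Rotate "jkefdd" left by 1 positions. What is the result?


Input: "jkefdd", rotate left by 1
First 1 characters: "j"
Remaining characters: "kefdd"
Concatenate remaining + first: "kefdd" + "j" = "kefddj"

kefddj


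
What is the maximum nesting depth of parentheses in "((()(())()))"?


Input: "((()(())()))"
Tracking depth:
  Position 0 '(': depth becomes 1
  Position 1 '(': depth becomes 2
  Position 2 '(': depth becomes 3
  Position 3 ')': depth becomes 2
  Position 4 '(': depth becomes 3
  Position 5 '(': depth becomes 4
  Position 6 ')': depth becomes 3
  Position 7 ')': depth becomes 2
  Position 8 '(': depth becomes 3
  Position 9 ')': depth becomes 2
  Position 10 ')': depth becomes 1
  Position 11 ')': depth becomes 0
Maximum depth reached: 4

4


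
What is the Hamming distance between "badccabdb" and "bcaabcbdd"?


Comparing "badccabdb" and "bcaabcbdd" position by position:
  Position 0: 'b' vs 'b' => same
  Position 1: 'a' vs 'c' => differ
  Position 2: 'd' vs 'a' => differ
  Position 3: 'c' vs 'a' => differ
  Position 4: 'c' vs 'b' => differ
  Position 5: 'a' vs 'c' => differ
  Position 6: 'b' vs 'b' => same
  Position 7: 'd' vs 'd' => same
  Position 8: 'b' vs 'd' => differ
Total differences (Hamming distance): 6

6


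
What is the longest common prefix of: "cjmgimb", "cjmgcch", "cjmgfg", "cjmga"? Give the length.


Words: cjmgimb, cjmgcch, cjmgfg, cjmga
  Position 0: all 'c' => match
  Position 1: all 'j' => match
  Position 2: all 'm' => match
  Position 3: all 'g' => match
  Position 4: ('i', 'c', 'f', 'a') => mismatch, stop
LCP = "cjmg" (length 4)

4


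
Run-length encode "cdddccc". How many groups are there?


Input: cdddccc
Scanning for consecutive runs:
  Group 1: 'c' x 1 (positions 0-0)
  Group 2: 'd' x 3 (positions 1-3)
  Group 3: 'c' x 3 (positions 4-6)
Total groups: 3

3


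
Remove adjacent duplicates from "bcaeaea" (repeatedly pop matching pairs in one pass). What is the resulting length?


Input: bcaeaea
Stack-based adjacent duplicate removal:
  Read 'b': push. Stack: b
  Read 'c': push. Stack: bc
  Read 'a': push. Stack: bca
  Read 'e': push. Stack: bcae
  Read 'a': push. Stack: bcaea
  Read 'e': push. Stack: bcaeae
  Read 'a': push. Stack: bcaeaea
Final stack: "bcaeaea" (length 7)

7


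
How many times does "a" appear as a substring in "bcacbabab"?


Searching for "a" in "bcacbabab"
Scanning each position:
  Position 0: "b" => no
  Position 1: "c" => no
  Position 2: "a" => MATCH
  Position 3: "c" => no
  Position 4: "b" => no
  Position 5: "a" => MATCH
  Position 6: "b" => no
  Position 7: "a" => MATCH
  Position 8: "b" => no
Total occurrences: 3

3


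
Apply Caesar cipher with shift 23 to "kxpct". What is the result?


Caesar cipher: shift "kxpct" by 23
  'k' (pos 10) + 23 = pos 7 = 'h'
  'x' (pos 23) + 23 = pos 20 = 'u'
  'p' (pos 15) + 23 = pos 12 = 'm'
  'c' (pos 2) + 23 = pos 25 = 'z'
  't' (pos 19) + 23 = pos 16 = 'q'
Result: humzq

humzq


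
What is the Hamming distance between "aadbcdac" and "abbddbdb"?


Comparing "aadbcdac" and "abbddbdb" position by position:
  Position 0: 'a' vs 'a' => same
  Position 1: 'a' vs 'b' => differ
  Position 2: 'd' vs 'b' => differ
  Position 3: 'b' vs 'd' => differ
  Position 4: 'c' vs 'd' => differ
  Position 5: 'd' vs 'b' => differ
  Position 6: 'a' vs 'd' => differ
  Position 7: 'c' vs 'b' => differ
Total differences (Hamming distance): 7

7


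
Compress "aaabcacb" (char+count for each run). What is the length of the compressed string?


Input: aaabcacb
Runs:
  'a' x 3 => "a3"
  'b' x 1 => "b1"
  'c' x 1 => "c1"
  'a' x 1 => "a1"
  'c' x 1 => "c1"
  'b' x 1 => "b1"
Compressed: "a3b1c1a1c1b1"
Compressed length: 12

12


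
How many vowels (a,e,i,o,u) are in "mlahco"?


Input: mlahco
Checking each character:
  'm' at position 0: consonant
  'l' at position 1: consonant
  'a' at position 2: vowel (running total: 1)
  'h' at position 3: consonant
  'c' at position 4: consonant
  'o' at position 5: vowel (running total: 2)
Total vowels: 2

2


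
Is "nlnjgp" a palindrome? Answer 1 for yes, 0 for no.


Input: nlnjgp
Reversed: pgjnln
  Compare pos 0 ('n') with pos 5 ('p'): MISMATCH
  Compare pos 1 ('l') with pos 4 ('g'): MISMATCH
  Compare pos 2 ('n') with pos 3 ('j'): MISMATCH
Result: not a palindrome

0


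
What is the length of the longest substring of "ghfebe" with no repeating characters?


Input: "ghfebe"
Sliding window (track last position of each char):
  Position 0 ('g'): window [0,0] length 1 -- new best
  Position 1 ('h'): window [0,1] length 2 -- new best
  Position 2 ('f'): window [0,2] length 3 -- new best
  Position 3 ('e'): window [0,3] length 4 -- new best
  Position 4 ('b'): window [0,4] length 5 -- new best
  Position 5 ('e'): repeat (last at 3), move window start to 4
  Position 5 ('e'): window [4,5] length 2
Longest substring with no repeats: "ghfeb" with length 5

5


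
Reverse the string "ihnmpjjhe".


Input: ihnmpjjhe
Reading characters right to left:
  Position 8: 'e'
  Position 7: 'h'
  Position 6: 'j'
  Position 5: 'j'
  Position 4: 'p'
  Position 3: 'm'
  Position 2: 'n'
  Position 1: 'h'
  Position 0: 'i'
Reversed: ehjjpmnhi

ehjjpmnhi


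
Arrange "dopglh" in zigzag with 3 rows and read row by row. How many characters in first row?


Zigzag "dopglh" into 3 rows:
Placing characters:
  'd' => row 0
  'o' => row 1
  'p' => row 2
  'g' => row 1
  'l' => row 0
  'h' => row 1
Rows:
  Row 0: "dl"
  Row 1: "ogh"
  Row 2: "p"
First row length: 2

2


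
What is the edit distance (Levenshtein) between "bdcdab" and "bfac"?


Computing edit distance: "bdcdab" -> "bfac"
DP table:
           b    f    a    c
      0    1    2    3    4
  b   1    0    1    2    3
  d   2    1    1    2    3
  c   3    2    2    2    2
  d   4    3    3    3    3
  a   5    4    4    3    4
  b   6    5    5    4    4
Edit distance = dp[6][4] = 4

4


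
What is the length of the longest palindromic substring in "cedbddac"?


Input: "cedbddac"
Checking substrings for palindromes:
  [2:5] "dbd" (len 3) => palindrome
  [4:6] "dd" (len 2) => palindrome
Longest palindromic substring: "dbd" with length 3

3


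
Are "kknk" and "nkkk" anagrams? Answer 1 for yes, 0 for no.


Strings: "kknk", "nkkk"
Sorted first:  kkkn
Sorted second: kkkn
Sorted forms match => anagrams

1


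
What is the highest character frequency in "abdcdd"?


Input: abdcdd
Character counts:
  'a': 1
  'b': 1
  'c': 1
  'd': 3
Maximum frequency: 3

3


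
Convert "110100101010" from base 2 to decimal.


Input: "110100101010" in base 2
Positional expansion:
  Digit '1' (value 1) x 2^11 = 2048
  Digit '1' (value 1) x 2^10 = 1024
  Digit '0' (value 0) x 2^9 = 0
  Digit '1' (value 1) x 2^8 = 256
  Digit '0' (value 0) x 2^7 = 0
  Digit '0' (value 0) x 2^6 = 0
  Digit '1' (value 1) x 2^5 = 32
  Digit '0' (value 0) x 2^4 = 0
  Digit '1' (value 1) x 2^3 = 8
  Digit '0' (value 0) x 2^2 = 0
  Digit '1' (value 1) x 2^1 = 2
  Digit '0' (value 0) x 2^0 = 0
Sum = 3370

3370


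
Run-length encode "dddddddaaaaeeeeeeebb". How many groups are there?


Input: dddddddaaaaeeeeeeebb
Scanning for consecutive runs:
  Group 1: 'd' x 7 (positions 0-6)
  Group 2: 'a' x 4 (positions 7-10)
  Group 3: 'e' x 7 (positions 11-17)
  Group 4: 'b' x 2 (positions 18-19)
Total groups: 4

4


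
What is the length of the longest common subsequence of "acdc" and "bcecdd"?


LCS of "acdc" and "bcecdd"
DP table:
           b    c    e    c    d    d
      0    0    0    0    0    0    0
  a   0    0    0    0    0    0    0
  c   0    0    1    1    1    1    1
  d   0    0    1    1    1    2    2
  c   0    0    1    1    2    2    2
LCS length = dp[4][6] = 2

2


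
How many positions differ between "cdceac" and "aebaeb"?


Comparing "cdceac" and "aebaeb" position by position:
  Position 0: 'c' vs 'a' => DIFFER
  Position 1: 'd' vs 'e' => DIFFER
  Position 2: 'c' vs 'b' => DIFFER
  Position 3: 'e' vs 'a' => DIFFER
  Position 4: 'a' vs 'e' => DIFFER
  Position 5: 'c' vs 'b' => DIFFER
Positions that differ: 6

6


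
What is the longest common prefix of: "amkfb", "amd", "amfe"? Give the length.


Words: amkfb, amd, amfe
  Position 0: all 'a' => match
  Position 1: all 'm' => match
  Position 2: ('k', 'd', 'f') => mismatch, stop
LCP = "am" (length 2)

2


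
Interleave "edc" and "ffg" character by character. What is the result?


Interleaving "edc" and "ffg":
  Position 0: 'e' from first, 'f' from second => "ef"
  Position 1: 'd' from first, 'f' from second => "df"
  Position 2: 'c' from first, 'g' from second => "cg"
Result: efdfcg

efdfcg


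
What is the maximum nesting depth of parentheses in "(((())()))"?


Input: "(((())()))"
Tracking depth:
  Position 0 '(': depth becomes 1
  Position 1 '(': depth becomes 2
  Position 2 '(': depth becomes 3
  Position 3 '(': depth becomes 4
  Position 4 ')': depth becomes 3
  Position 5 ')': depth becomes 2
  Position 6 '(': depth becomes 3
  Position 7 ')': depth becomes 2
  Position 8 ')': depth becomes 1
  Position 9 ')': depth becomes 0
Maximum depth reached: 4

4


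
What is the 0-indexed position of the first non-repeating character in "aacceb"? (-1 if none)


Input: aacceb
Character frequencies:
  'a': 2
  'b': 1
  'c': 2
  'e': 1
Scanning left to right for freq == 1:
  Position 0 ('a'): freq=2, skip
  Position 1 ('a'): freq=2, skip
  Position 2 ('c'): freq=2, skip
  Position 3 ('c'): freq=2, skip
  Position 4 ('e'): unique! => answer = 4

4


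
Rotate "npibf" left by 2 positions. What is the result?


Input: "npibf", rotate left by 2
First 2 characters: "np"
Remaining characters: "ibf"
Concatenate remaining + first: "ibf" + "np" = "ibfnp"

ibfnp


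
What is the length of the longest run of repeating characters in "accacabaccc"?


Input: "accacabaccc"
Scanning for longest run:
  Position 1 ('c'): new char, reset run to 1
  Position 2 ('c'): continues run of 'c', length=2
  Position 3 ('a'): new char, reset run to 1
  Position 4 ('c'): new char, reset run to 1
  Position 5 ('a'): new char, reset run to 1
  Position 6 ('b'): new char, reset run to 1
  Position 7 ('a'): new char, reset run to 1
  Position 8 ('c'): new char, reset run to 1
  Position 9 ('c'): continues run of 'c', length=2
  Position 10 ('c'): continues run of 'c', length=3
Longest run: 'c' with length 3

3


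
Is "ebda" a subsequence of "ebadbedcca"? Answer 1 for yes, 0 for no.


Check if "ebda" is a subsequence of "ebadbedcca"
Greedy scan:
  Position 0 ('e'): matches sub[0] = 'e'
  Position 1 ('b'): matches sub[1] = 'b'
  Position 2 ('a'): no match needed
  Position 3 ('d'): matches sub[2] = 'd'
  Position 4 ('b'): no match needed
  Position 5 ('e'): no match needed
  Position 6 ('d'): no match needed
  Position 7 ('c'): no match needed
  Position 8 ('c'): no match needed
  Position 9 ('a'): matches sub[3] = 'a'
All 4 characters matched => is a subsequence

1


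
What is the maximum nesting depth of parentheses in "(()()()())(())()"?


Input: "(()()()())(())()"
Tracking depth:
  Position 0 '(': depth becomes 1
  Position 1 '(': depth becomes 2
  Position 2 ')': depth becomes 1
  Position 3 '(': depth becomes 2
  Position 4 ')': depth becomes 1
  Position 5 '(': depth becomes 2
  Position 6 ')': depth becomes 1
  Position 7 '(': depth becomes 2
  Position 8 ')': depth becomes 1
  Position 9 ')': depth becomes 0
  Position 10 '(': depth becomes 1
  Position 11 '(': depth becomes 2
  Position 12 ')': depth becomes 1
  Position 13 ')': depth becomes 0
  Position 14 '(': depth becomes 1
  Position 15 ')': depth becomes 0
Maximum depth reached: 2

2


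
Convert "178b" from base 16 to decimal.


Input: "178b" in base 16
Positional expansion:
  Digit '1' (value 1) x 16^3 = 4096
  Digit '7' (value 7) x 16^2 = 1792
  Digit '8' (value 8) x 16^1 = 128
  Digit 'b' (value 11) x 16^0 = 11
Sum = 6027

6027


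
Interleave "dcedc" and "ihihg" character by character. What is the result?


Interleaving "dcedc" and "ihihg":
  Position 0: 'd' from first, 'i' from second => "di"
  Position 1: 'c' from first, 'h' from second => "ch"
  Position 2: 'e' from first, 'i' from second => "ei"
  Position 3: 'd' from first, 'h' from second => "dh"
  Position 4: 'c' from first, 'g' from second => "cg"
Result: dicheidhcg

dicheidhcg


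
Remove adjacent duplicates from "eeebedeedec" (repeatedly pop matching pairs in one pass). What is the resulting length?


Input: eeebedeedec
Stack-based adjacent duplicate removal:
  Read 'e': push. Stack: e
  Read 'e': matches stack top 'e' => pop. Stack: (empty)
  Read 'e': push. Stack: e
  Read 'b': push. Stack: eb
  Read 'e': push. Stack: ebe
  Read 'd': push. Stack: ebed
  Read 'e': push. Stack: ebede
  Read 'e': matches stack top 'e' => pop. Stack: ebed
  Read 'd': matches stack top 'd' => pop. Stack: ebe
  Read 'e': matches stack top 'e' => pop. Stack: eb
  Read 'c': push. Stack: ebc
Final stack: "ebc" (length 3)

3


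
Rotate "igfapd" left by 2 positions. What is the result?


Input: "igfapd", rotate left by 2
First 2 characters: "ig"
Remaining characters: "fapd"
Concatenate remaining + first: "fapd" + "ig" = "fapdig"

fapdig


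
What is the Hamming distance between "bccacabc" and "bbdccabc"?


Comparing "bccacabc" and "bbdccabc" position by position:
  Position 0: 'b' vs 'b' => same
  Position 1: 'c' vs 'b' => differ
  Position 2: 'c' vs 'd' => differ
  Position 3: 'a' vs 'c' => differ
  Position 4: 'c' vs 'c' => same
  Position 5: 'a' vs 'a' => same
  Position 6: 'b' vs 'b' => same
  Position 7: 'c' vs 'c' => same
Total differences (Hamming distance): 3

3


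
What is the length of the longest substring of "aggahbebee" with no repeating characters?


Input: "aggahbebee"
Sliding window (track last position of each char):
  Position 0 ('a'): window [0,0] length 1 -- new best
  Position 1 ('g'): window [0,1] length 2 -- new best
  Position 2 ('g'): repeat (last at 1), move window start to 2
  Position 2 ('g'): window [2,2] length 1
  Position 3 ('a'): window [2,3] length 2
  Position 4 ('h'): window [2,4] length 3 -- new best
  Position 5 ('b'): window [2,5] length 4 -- new best
  Position 6 ('e'): window [2,6] length 5 -- new best
  Position 7 ('b'): repeat (last at 5), move window start to 6
  Position 7 ('b'): window [6,7] length 2
  Position 8 ('e'): repeat (last at 6), move window start to 7
  Position 8 ('e'): window [7,8] length 2
  Position 9 ('e'): repeat (last at 8), move window start to 9
  Position 9 ('e'): window [9,9] length 1
Longest substring with no repeats: "gahbe" with length 5

5


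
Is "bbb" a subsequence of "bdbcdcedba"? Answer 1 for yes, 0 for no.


Check if "bbb" is a subsequence of "bdbcdcedba"
Greedy scan:
  Position 0 ('b'): matches sub[0] = 'b'
  Position 1 ('d'): no match needed
  Position 2 ('b'): matches sub[1] = 'b'
  Position 3 ('c'): no match needed
  Position 4 ('d'): no match needed
  Position 5 ('c'): no match needed
  Position 6 ('e'): no match needed
  Position 7 ('d'): no match needed
  Position 8 ('b'): matches sub[2] = 'b'
  Position 9 ('a'): no match needed
All 3 characters matched => is a subsequence

1


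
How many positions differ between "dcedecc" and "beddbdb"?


Comparing "dcedecc" and "beddbdb" position by position:
  Position 0: 'd' vs 'b' => DIFFER
  Position 1: 'c' vs 'e' => DIFFER
  Position 2: 'e' vs 'd' => DIFFER
  Position 3: 'd' vs 'd' => same
  Position 4: 'e' vs 'b' => DIFFER
  Position 5: 'c' vs 'd' => DIFFER
  Position 6: 'c' vs 'b' => DIFFER
Positions that differ: 6

6


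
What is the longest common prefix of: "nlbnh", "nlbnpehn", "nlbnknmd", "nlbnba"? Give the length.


Words: nlbnh, nlbnpehn, nlbnknmd, nlbnba
  Position 0: all 'n' => match
  Position 1: all 'l' => match
  Position 2: all 'b' => match
  Position 3: all 'n' => match
  Position 4: ('h', 'p', 'k', 'b') => mismatch, stop
LCP = "nlbn" (length 4)

4


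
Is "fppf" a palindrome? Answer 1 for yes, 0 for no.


Input: fppf
Reversed: fppf
  Compare pos 0 ('f') with pos 3 ('f'): match
  Compare pos 1 ('p') with pos 2 ('p'): match
Result: palindrome

1


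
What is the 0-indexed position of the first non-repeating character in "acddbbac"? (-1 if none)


Input: acddbbac
Character frequencies:
  'a': 2
  'b': 2
  'c': 2
  'd': 2
Scanning left to right for freq == 1:
  Position 0 ('a'): freq=2, skip
  Position 1 ('c'): freq=2, skip
  Position 2 ('d'): freq=2, skip
  Position 3 ('d'): freq=2, skip
  Position 4 ('b'): freq=2, skip
  Position 5 ('b'): freq=2, skip
  Position 6 ('a'): freq=2, skip
  Position 7 ('c'): freq=2, skip
  No unique character found => answer = -1

-1


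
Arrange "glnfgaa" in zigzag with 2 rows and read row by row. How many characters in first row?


Zigzag "glnfgaa" into 2 rows:
Placing characters:
  'g' => row 0
  'l' => row 1
  'n' => row 0
  'f' => row 1
  'g' => row 0
  'a' => row 1
  'a' => row 0
Rows:
  Row 0: "gnga"
  Row 1: "lfa"
First row length: 4

4


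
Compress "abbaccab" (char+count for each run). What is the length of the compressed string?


Input: abbaccab
Runs:
  'a' x 1 => "a1"
  'b' x 2 => "b2"
  'a' x 1 => "a1"
  'c' x 2 => "c2"
  'a' x 1 => "a1"
  'b' x 1 => "b1"
Compressed: "a1b2a1c2a1b1"
Compressed length: 12

12


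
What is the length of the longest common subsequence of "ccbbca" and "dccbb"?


LCS of "ccbbca" and "dccbb"
DP table:
           d    c    c    b    b
      0    0    0    0    0    0
  c   0    0    1    1    1    1
  c   0    0    1    2    2    2
  b   0    0    1    2    3    3
  b   0    0    1    2    3    4
  c   0    0    1    2    3    4
  a   0    0    1    2    3    4
LCS length = dp[6][5] = 4

4


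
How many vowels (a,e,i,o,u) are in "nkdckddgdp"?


Input: nkdckddgdp
Checking each character:
  'n' at position 0: consonant
  'k' at position 1: consonant
  'd' at position 2: consonant
  'c' at position 3: consonant
  'k' at position 4: consonant
  'd' at position 5: consonant
  'd' at position 6: consonant
  'g' at position 7: consonant
  'd' at position 8: consonant
  'p' at position 9: consonant
Total vowels: 0

0


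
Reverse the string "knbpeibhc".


Input: knbpeibhc
Reading characters right to left:
  Position 8: 'c'
  Position 7: 'h'
  Position 6: 'b'
  Position 5: 'i'
  Position 4: 'e'
  Position 3: 'p'
  Position 2: 'b'
  Position 1: 'n'
  Position 0: 'k'
Reversed: chbiepbnk

chbiepbnk


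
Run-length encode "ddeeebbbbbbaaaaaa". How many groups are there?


Input: ddeeebbbbbbaaaaaa
Scanning for consecutive runs:
  Group 1: 'd' x 2 (positions 0-1)
  Group 2: 'e' x 3 (positions 2-4)
  Group 3: 'b' x 6 (positions 5-10)
  Group 4: 'a' x 6 (positions 11-16)
Total groups: 4

4


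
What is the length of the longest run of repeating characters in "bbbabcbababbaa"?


Input: "bbbabcbababbaa"
Scanning for longest run:
  Position 1 ('b'): continues run of 'b', length=2
  Position 2 ('b'): continues run of 'b', length=3
  Position 3 ('a'): new char, reset run to 1
  Position 4 ('b'): new char, reset run to 1
  Position 5 ('c'): new char, reset run to 1
  Position 6 ('b'): new char, reset run to 1
  Position 7 ('a'): new char, reset run to 1
  Position 8 ('b'): new char, reset run to 1
  Position 9 ('a'): new char, reset run to 1
  Position 10 ('b'): new char, reset run to 1
  Position 11 ('b'): continues run of 'b', length=2
  Position 12 ('a'): new char, reset run to 1
  Position 13 ('a'): continues run of 'a', length=2
Longest run: 'b' with length 3

3


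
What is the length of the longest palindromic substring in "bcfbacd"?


Input: "bcfbacd"
Checking substrings for palindromes:
  No multi-char palindromic substrings found
Longest palindromic substring: "b" with length 1

1


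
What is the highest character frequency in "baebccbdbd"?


Input: baebccbdbd
Character counts:
  'a': 1
  'b': 4
  'c': 2
  'd': 2
  'e': 1
Maximum frequency: 4

4


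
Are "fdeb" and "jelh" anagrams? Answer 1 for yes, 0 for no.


Strings: "fdeb", "jelh"
Sorted first:  bdef
Sorted second: ehjl
Differ at position 0: 'b' vs 'e' => not anagrams

0


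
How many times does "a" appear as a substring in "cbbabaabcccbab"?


Searching for "a" in "cbbabaabcccbab"
Scanning each position:
  Position 0: "c" => no
  Position 1: "b" => no
  Position 2: "b" => no
  Position 3: "a" => MATCH
  Position 4: "b" => no
  Position 5: "a" => MATCH
  Position 6: "a" => MATCH
  Position 7: "b" => no
  Position 8: "c" => no
  Position 9: "c" => no
  Position 10: "c" => no
  Position 11: "b" => no
  Position 12: "a" => MATCH
  Position 13: "b" => no
Total occurrences: 4

4


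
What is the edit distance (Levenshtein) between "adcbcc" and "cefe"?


Computing edit distance: "adcbcc" -> "cefe"
DP table:
           c    e    f    e
      0    1    2    3    4
  a   1    1    2    3    4
  d   2    2    2    3    4
  c   3    2    3    3    4
  b   4    3    3    4    4
  c   5    4    4    4    5
  c   6    5    5    5    5
Edit distance = dp[6][4] = 5

5


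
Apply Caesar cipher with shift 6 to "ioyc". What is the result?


Caesar cipher: shift "ioyc" by 6
  'i' (pos 8) + 6 = pos 14 = 'o'
  'o' (pos 14) + 6 = pos 20 = 'u'
  'y' (pos 24) + 6 = pos 4 = 'e'
  'c' (pos 2) + 6 = pos 8 = 'i'
Result: ouei

ouei


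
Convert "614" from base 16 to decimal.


Input: "614" in base 16
Positional expansion:
  Digit '6' (value 6) x 16^2 = 1536
  Digit '1' (value 1) x 16^1 = 16
  Digit '4' (value 4) x 16^0 = 4
Sum = 1556

1556


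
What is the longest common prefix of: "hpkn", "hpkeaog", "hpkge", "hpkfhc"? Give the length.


Words: hpkn, hpkeaog, hpkge, hpkfhc
  Position 0: all 'h' => match
  Position 1: all 'p' => match
  Position 2: all 'k' => match
  Position 3: ('n', 'e', 'g', 'f') => mismatch, stop
LCP = "hpk" (length 3)

3


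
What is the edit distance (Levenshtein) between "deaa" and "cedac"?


Computing edit distance: "deaa" -> "cedac"
DP table:
           c    e    d    a    c
      0    1    2    3    4    5
  d   1    1    2    2    3    4
  e   2    2    1    2    3    4
  a   3    3    2    2    2    3
  a   4    4    3    3    2    3
Edit distance = dp[4][5] = 3

3


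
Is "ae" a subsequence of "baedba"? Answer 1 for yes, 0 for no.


Check if "ae" is a subsequence of "baedba"
Greedy scan:
  Position 0 ('b'): no match needed
  Position 1 ('a'): matches sub[0] = 'a'
  Position 2 ('e'): matches sub[1] = 'e'
  Position 3 ('d'): no match needed
  Position 4 ('b'): no match needed
  Position 5 ('a'): no match needed
All 2 characters matched => is a subsequence

1


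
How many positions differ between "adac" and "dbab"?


Comparing "adac" and "dbab" position by position:
  Position 0: 'a' vs 'd' => DIFFER
  Position 1: 'd' vs 'b' => DIFFER
  Position 2: 'a' vs 'a' => same
  Position 3: 'c' vs 'b' => DIFFER
Positions that differ: 3

3


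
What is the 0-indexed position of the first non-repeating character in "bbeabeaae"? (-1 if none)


Input: bbeabeaae
Character frequencies:
  'a': 3
  'b': 3
  'e': 3
Scanning left to right for freq == 1:
  Position 0 ('b'): freq=3, skip
  Position 1 ('b'): freq=3, skip
  Position 2 ('e'): freq=3, skip
  Position 3 ('a'): freq=3, skip
  Position 4 ('b'): freq=3, skip
  Position 5 ('e'): freq=3, skip
  Position 6 ('a'): freq=3, skip
  Position 7 ('a'): freq=3, skip
  Position 8 ('e'): freq=3, skip
  No unique character found => answer = -1

-1


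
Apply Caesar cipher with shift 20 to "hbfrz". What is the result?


Caesar cipher: shift "hbfrz" by 20
  'h' (pos 7) + 20 = pos 1 = 'b'
  'b' (pos 1) + 20 = pos 21 = 'v'
  'f' (pos 5) + 20 = pos 25 = 'z'
  'r' (pos 17) + 20 = pos 11 = 'l'
  'z' (pos 25) + 20 = pos 19 = 't'
Result: bvzlt

bvzlt


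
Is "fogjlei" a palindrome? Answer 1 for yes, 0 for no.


Input: fogjlei
Reversed: ieljgof
  Compare pos 0 ('f') with pos 6 ('i'): MISMATCH
  Compare pos 1 ('o') with pos 5 ('e'): MISMATCH
  Compare pos 2 ('g') with pos 4 ('l'): MISMATCH
Result: not a palindrome

0


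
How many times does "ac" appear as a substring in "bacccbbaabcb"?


Searching for "ac" in "bacccbbaabcb"
Scanning each position:
  Position 0: "ba" => no
  Position 1: "ac" => MATCH
  Position 2: "cc" => no
  Position 3: "cc" => no
  Position 4: "cb" => no
  Position 5: "bb" => no
  Position 6: "ba" => no
  Position 7: "aa" => no
  Position 8: "ab" => no
  Position 9: "bc" => no
  Position 10: "cb" => no
Total occurrences: 1

1


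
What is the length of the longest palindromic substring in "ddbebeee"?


Input: "ddbebeee"
Checking substrings for palindromes:
  [2:5] "beb" (len 3) => palindrome
  [3:6] "ebe" (len 3) => palindrome
  [5:8] "eee" (len 3) => palindrome
  [0:2] "dd" (len 2) => palindrome
  [5:7] "ee" (len 2) => palindrome
  [6:8] "ee" (len 2) => palindrome
Longest palindromic substring: "beb" with length 3

3


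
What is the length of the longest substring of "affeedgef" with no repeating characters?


Input: "affeedgef"
Sliding window (track last position of each char):
  Position 0 ('a'): window [0,0] length 1 -- new best
  Position 1 ('f'): window [0,1] length 2 -- new best
  Position 2 ('f'): repeat (last at 1), move window start to 2
  Position 2 ('f'): window [2,2] length 1
  Position 3 ('e'): window [2,3] length 2
  Position 4 ('e'): repeat (last at 3), move window start to 4
  Position 4 ('e'): window [4,4] length 1
  Position 5 ('d'): window [4,5] length 2
  Position 6 ('g'): window [4,6] length 3 -- new best
  Position 7 ('e'): repeat (last at 4), move window start to 5
  Position 7 ('e'): window [5,7] length 3
  Position 8 ('f'): window [5,8] length 4 -- new best
Longest substring with no repeats: "dgef" with length 4

4


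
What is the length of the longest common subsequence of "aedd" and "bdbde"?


LCS of "aedd" and "bdbde"
DP table:
           b    d    b    d    e
      0    0    0    0    0    0
  a   0    0    0    0    0    0
  e   0    0    0    0    0    1
  d   0    0    1    1    1    1
  d   0    0    1    1    2    2
LCS length = dp[4][5] = 2

2


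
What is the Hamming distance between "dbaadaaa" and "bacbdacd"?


Comparing "dbaadaaa" and "bacbdacd" position by position:
  Position 0: 'd' vs 'b' => differ
  Position 1: 'b' vs 'a' => differ
  Position 2: 'a' vs 'c' => differ
  Position 3: 'a' vs 'b' => differ
  Position 4: 'd' vs 'd' => same
  Position 5: 'a' vs 'a' => same
  Position 6: 'a' vs 'c' => differ
  Position 7: 'a' vs 'd' => differ
Total differences (Hamming distance): 6

6


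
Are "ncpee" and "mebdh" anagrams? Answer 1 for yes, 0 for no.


Strings: "ncpee", "mebdh"
Sorted first:  ceenp
Sorted second: bdehm
Differ at position 0: 'c' vs 'b' => not anagrams

0


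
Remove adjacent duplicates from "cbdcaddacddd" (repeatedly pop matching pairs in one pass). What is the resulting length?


Input: cbdcaddacddd
Stack-based adjacent duplicate removal:
  Read 'c': push. Stack: c
  Read 'b': push. Stack: cb
  Read 'd': push. Stack: cbd
  Read 'c': push. Stack: cbdc
  Read 'a': push. Stack: cbdca
  Read 'd': push. Stack: cbdcad
  Read 'd': matches stack top 'd' => pop. Stack: cbdca
  Read 'a': matches stack top 'a' => pop. Stack: cbdc
  Read 'c': matches stack top 'c' => pop. Stack: cbd
  Read 'd': matches stack top 'd' => pop. Stack: cb
  Read 'd': push. Stack: cbd
  Read 'd': matches stack top 'd' => pop. Stack: cb
Final stack: "cb" (length 2)

2


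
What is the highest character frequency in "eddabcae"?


Input: eddabcae
Character counts:
  'a': 2
  'b': 1
  'c': 1
  'd': 2
  'e': 2
Maximum frequency: 2

2


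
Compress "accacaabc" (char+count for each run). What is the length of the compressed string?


Input: accacaabc
Runs:
  'a' x 1 => "a1"
  'c' x 2 => "c2"
  'a' x 1 => "a1"
  'c' x 1 => "c1"
  'a' x 2 => "a2"
  'b' x 1 => "b1"
  'c' x 1 => "c1"
Compressed: "a1c2a1c1a2b1c1"
Compressed length: 14

14


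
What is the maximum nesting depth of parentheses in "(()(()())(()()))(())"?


Input: "(()(()())(()()))(())"
Tracking depth:
  Position 0 '(': depth becomes 1
  Position 1 '(': depth becomes 2
  Position 2 ')': depth becomes 1
  Position 3 '(': depth becomes 2
  Position 4 '(': depth becomes 3
  Position 5 ')': depth becomes 2
  Position 6 '(': depth becomes 3
  Position 7 ')': depth becomes 2
  Position 8 ')': depth becomes 1
  Position 9 '(': depth becomes 2
  Position 10 '(': depth becomes 3
  Position 11 ')': depth becomes 2
  Position 12 '(': depth becomes 3
  Position 13 ')': depth becomes 2
  Position 14 ')': depth becomes 1
  Position 15 ')': depth becomes 0
  Position 16 '(': depth becomes 1
  Position 17 '(': depth becomes 2
  Position 18 ')': depth becomes 1
  Position 19 ')': depth becomes 0
Maximum depth reached: 3

3


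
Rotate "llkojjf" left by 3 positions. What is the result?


Input: "llkojjf", rotate left by 3
First 3 characters: "llk"
Remaining characters: "ojjf"
Concatenate remaining + first: "ojjf" + "llk" = "ojjfllk"

ojjfllk


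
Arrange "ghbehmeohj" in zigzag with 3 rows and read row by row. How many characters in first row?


Zigzag "ghbehmeohj" into 3 rows:
Placing characters:
  'g' => row 0
  'h' => row 1
  'b' => row 2
  'e' => row 1
  'h' => row 0
  'm' => row 1
  'e' => row 2
  'o' => row 1
  'h' => row 0
  'j' => row 1
Rows:
  Row 0: "ghh"
  Row 1: "hemoj"
  Row 2: "be"
First row length: 3

3


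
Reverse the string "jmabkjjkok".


Input: jmabkjjkok
Reading characters right to left:
  Position 9: 'k'
  Position 8: 'o'
  Position 7: 'k'
  Position 6: 'j'
  Position 5: 'j'
  Position 4: 'k'
  Position 3: 'b'
  Position 2: 'a'
  Position 1: 'm'
  Position 0: 'j'
Reversed: kokjjkbamj

kokjjkbamj


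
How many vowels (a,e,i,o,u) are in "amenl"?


Input: amenl
Checking each character:
  'a' at position 0: vowel (running total: 1)
  'm' at position 1: consonant
  'e' at position 2: vowel (running total: 2)
  'n' at position 3: consonant
  'l' at position 4: consonant
Total vowels: 2

2


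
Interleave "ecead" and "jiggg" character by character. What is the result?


Interleaving "ecead" and "jiggg":
  Position 0: 'e' from first, 'j' from second => "ej"
  Position 1: 'c' from first, 'i' from second => "ci"
  Position 2: 'e' from first, 'g' from second => "eg"
  Position 3: 'a' from first, 'g' from second => "ag"
  Position 4: 'd' from first, 'g' from second => "dg"
Result: ejciegagdg

ejciegagdg
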